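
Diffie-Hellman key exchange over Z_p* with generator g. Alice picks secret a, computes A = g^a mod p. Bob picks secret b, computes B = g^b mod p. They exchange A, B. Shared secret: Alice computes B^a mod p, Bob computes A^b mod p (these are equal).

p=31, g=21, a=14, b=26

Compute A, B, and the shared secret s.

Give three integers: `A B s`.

A = 21^14 mod 31  (bits of 14 = 1110)
  bit 0 = 1: r = r^2 * 21 mod 31 = 1^2 * 21 = 1*21 = 21
  bit 1 = 1: r = r^2 * 21 mod 31 = 21^2 * 21 = 7*21 = 23
  bit 2 = 1: r = r^2 * 21 mod 31 = 23^2 * 21 = 2*21 = 11
  bit 3 = 0: r = r^2 mod 31 = 11^2 = 28
  -> A = 28
B = 21^26 mod 31  (bits of 26 = 11010)
  bit 0 = 1: r = r^2 * 21 mod 31 = 1^2 * 21 = 1*21 = 21
  bit 1 = 1: r = r^2 * 21 mod 31 = 21^2 * 21 = 7*21 = 23
  bit 2 = 0: r = r^2 mod 31 = 23^2 = 2
  bit 3 = 1: r = r^2 * 21 mod 31 = 2^2 * 21 = 4*21 = 22
  bit 4 = 0: r = r^2 mod 31 = 22^2 = 19
  -> B = 19
s = B^a = 19^14 mod 31  (bits of 14 = 1110)
  bit 0 = 1: r = r^2 * 19 mod 31 = 1^2 * 19 = 1*19 = 19
  bit 1 = 1: r = r^2 * 19 mod 31 = 19^2 * 19 = 20*19 = 8
  bit 2 = 1: r = r^2 * 19 mod 31 = 8^2 * 19 = 2*19 = 7
  bit 3 = 0: r = r^2 mod 31 = 7^2 = 18
  -> s = B^a = 18

Answer: 28 19 18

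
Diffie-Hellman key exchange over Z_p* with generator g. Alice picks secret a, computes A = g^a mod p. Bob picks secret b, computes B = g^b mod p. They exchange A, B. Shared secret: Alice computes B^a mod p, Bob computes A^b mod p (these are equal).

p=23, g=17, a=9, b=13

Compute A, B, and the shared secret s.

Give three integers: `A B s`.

Answer: 7 10 20

Derivation:
A = 17^9 mod 23  (bits of 9 = 1001)
  bit 0 = 1: r = r^2 * 17 mod 23 = 1^2 * 17 = 1*17 = 17
  bit 1 = 0: r = r^2 mod 23 = 17^2 = 13
  bit 2 = 0: r = r^2 mod 23 = 13^2 = 8
  bit 3 = 1: r = r^2 * 17 mod 23 = 8^2 * 17 = 18*17 = 7
  -> A = 7
B = 17^13 mod 23  (bits of 13 = 1101)
  bit 0 = 1: r = r^2 * 17 mod 23 = 1^2 * 17 = 1*17 = 17
  bit 1 = 1: r = r^2 * 17 mod 23 = 17^2 * 17 = 13*17 = 14
  bit 2 = 0: r = r^2 mod 23 = 14^2 = 12
  bit 3 = 1: r = r^2 * 17 mod 23 = 12^2 * 17 = 6*17 = 10
  -> B = 10
s = B^a = 10^9 mod 23  (bits of 9 = 1001)
  bit 0 = 1: r = r^2 * 10 mod 23 = 1^2 * 10 = 1*10 = 10
  bit 1 = 0: r = r^2 mod 23 = 10^2 = 8
  bit 2 = 0: r = r^2 mod 23 = 8^2 = 18
  bit 3 = 1: r = r^2 * 10 mod 23 = 18^2 * 10 = 2*10 = 20
  -> s = B^a = 20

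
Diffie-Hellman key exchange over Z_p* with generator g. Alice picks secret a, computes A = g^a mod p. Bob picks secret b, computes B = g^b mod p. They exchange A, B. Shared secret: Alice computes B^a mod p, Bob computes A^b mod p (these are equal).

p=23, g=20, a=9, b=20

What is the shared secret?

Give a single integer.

A = 20^9 mod 23  (bits of 9 = 1001)
  bit 0 = 1: r = r^2 * 20 mod 23 = 1^2 * 20 = 1*20 = 20
  bit 1 = 0: r = r^2 mod 23 = 20^2 = 9
  bit 2 = 0: r = r^2 mod 23 = 9^2 = 12
  bit 3 = 1: r = r^2 * 20 mod 23 = 12^2 * 20 = 6*20 = 5
  -> A = 5
B = 20^20 mod 23  (bits of 20 = 10100)
  bit 0 = 1: r = r^2 * 20 mod 23 = 1^2 * 20 = 1*20 = 20
  bit 1 = 0: r = r^2 mod 23 = 20^2 = 9
  bit 2 = 1: r = r^2 * 20 mod 23 = 9^2 * 20 = 12*20 = 10
  bit 3 = 0: r = r^2 mod 23 = 10^2 = 8
  bit 4 = 0: r = r^2 mod 23 = 8^2 = 18
  -> B = 18
s = B^a = 18^9 mod 23  (bits of 9 = 1001)
  bit 0 = 1: r = r^2 * 18 mod 23 = 1^2 * 18 = 1*18 = 18
  bit 1 = 0: r = r^2 mod 23 = 18^2 = 2
  bit 2 = 0: r = r^2 mod 23 = 2^2 = 4
  bit 3 = 1: r = r^2 * 18 mod 23 = 4^2 * 18 = 16*18 = 12
  -> s = B^a = 12

Answer: 12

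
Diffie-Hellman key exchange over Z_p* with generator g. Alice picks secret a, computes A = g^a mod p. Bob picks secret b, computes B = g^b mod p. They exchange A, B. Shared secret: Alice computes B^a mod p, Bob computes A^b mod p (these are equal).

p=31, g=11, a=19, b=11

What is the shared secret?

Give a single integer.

Answer: 17

Derivation:
A = 11^19 mod 31  (bits of 19 = 10011)
  bit 0 = 1: r = r^2 * 11 mod 31 = 1^2 * 11 = 1*11 = 11
  bit 1 = 0: r = r^2 mod 31 = 11^2 = 28
  bit 2 = 0: r = r^2 mod 31 = 28^2 = 9
  bit 3 = 1: r = r^2 * 11 mod 31 = 9^2 * 11 = 19*11 = 23
  bit 4 = 1: r = r^2 * 11 mod 31 = 23^2 * 11 = 2*11 = 22
  -> A = 22
B = 11^11 mod 31  (bits of 11 = 1011)
  bit 0 = 1: r = r^2 * 11 mod 31 = 1^2 * 11 = 1*11 = 11
  bit 1 = 0: r = r^2 mod 31 = 11^2 = 28
  bit 2 = 1: r = r^2 * 11 mod 31 = 28^2 * 11 = 9*11 = 6
  bit 3 = 1: r = r^2 * 11 mod 31 = 6^2 * 11 = 5*11 = 24
  -> B = 24
s = B^a = 24^19 mod 31  (bits of 19 = 10011)
  bit 0 = 1: r = r^2 * 24 mod 31 = 1^2 * 24 = 1*24 = 24
  bit 1 = 0: r = r^2 mod 31 = 24^2 = 18
  bit 2 = 0: r = r^2 mod 31 = 18^2 = 14
  bit 3 = 1: r = r^2 * 24 mod 31 = 14^2 * 24 = 10*24 = 23
  bit 4 = 1: r = r^2 * 24 mod 31 = 23^2 * 24 = 2*24 = 17
  -> s = B^a = 17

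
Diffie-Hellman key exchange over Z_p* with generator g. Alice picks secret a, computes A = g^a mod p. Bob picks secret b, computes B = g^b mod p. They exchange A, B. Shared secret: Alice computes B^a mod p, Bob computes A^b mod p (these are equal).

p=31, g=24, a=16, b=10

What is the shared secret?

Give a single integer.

Answer: 25

Derivation:
A = 24^16 mod 31  (bits of 16 = 10000)
  bit 0 = 1: r = r^2 * 24 mod 31 = 1^2 * 24 = 1*24 = 24
  bit 1 = 0: r = r^2 mod 31 = 24^2 = 18
  bit 2 = 0: r = r^2 mod 31 = 18^2 = 14
  bit 3 = 0: r = r^2 mod 31 = 14^2 = 10
  bit 4 = 0: r = r^2 mod 31 = 10^2 = 7
  -> A = 7
B = 24^10 mod 31  (bits of 10 = 1010)
  bit 0 = 1: r = r^2 * 24 mod 31 = 1^2 * 24 = 1*24 = 24
  bit 1 = 0: r = r^2 mod 31 = 24^2 = 18
  bit 2 = 1: r = r^2 * 24 mod 31 = 18^2 * 24 = 14*24 = 26
  bit 3 = 0: r = r^2 mod 31 = 26^2 = 25
  -> B = 25
s = B^a = 25^16 mod 31  (bits of 16 = 10000)
  bit 0 = 1: r = r^2 * 25 mod 31 = 1^2 * 25 = 1*25 = 25
  bit 1 = 0: r = r^2 mod 31 = 25^2 = 5
  bit 2 = 0: r = r^2 mod 31 = 5^2 = 25
  bit 3 = 0: r = r^2 mod 31 = 25^2 = 5
  bit 4 = 0: r = r^2 mod 31 = 5^2 = 25
  -> s = B^a = 25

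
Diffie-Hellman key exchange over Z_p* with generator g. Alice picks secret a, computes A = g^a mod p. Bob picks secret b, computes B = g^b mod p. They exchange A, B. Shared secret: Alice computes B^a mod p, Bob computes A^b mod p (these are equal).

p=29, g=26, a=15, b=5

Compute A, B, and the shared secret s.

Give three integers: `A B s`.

A = 26^15 mod 29  (bits of 15 = 1111)
  bit 0 = 1: r = r^2 * 26 mod 29 = 1^2 * 26 = 1*26 = 26
  bit 1 = 1: r = r^2 * 26 mod 29 = 26^2 * 26 = 9*26 = 2
  bit 2 = 1: r = r^2 * 26 mod 29 = 2^2 * 26 = 4*26 = 17
  bit 3 = 1: r = r^2 * 26 mod 29 = 17^2 * 26 = 28*26 = 3
  -> A = 3
B = 26^5 mod 29  (bits of 5 = 101)
  bit 0 = 1: r = r^2 * 26 mod 29 = 1^2 * 26 = 1*26 = 26
  bit 1 = 0: r = r^2 mod 29 = 26^2 = 9
  bit 2 = 1: r = r^2 * 26 mod 29 = 9^2 * 26 = 23*26 = 18
  -> B = 18
s = B^a = 18^15 mod 29  (bits of 15 = 1111)
  bit 0 = 1: r = r^2 * 18 mod 29 = 1^2 * 18 = 1*18 = 18
  bit 1 = 1: r = r^2 * 18 mod 29 = 18^2 * 18 = 5*18 = 3
  bit 2 = 1: r = r^2 * 18 mod 29 = 3^2 * 18 = 9*18 = 17
  bit 3 = 1: r = r^2 * 18 mod 29 = 17^2 * 18 = 28*18 = 11
  -> s = B^a = 11

Answer: 3 18 11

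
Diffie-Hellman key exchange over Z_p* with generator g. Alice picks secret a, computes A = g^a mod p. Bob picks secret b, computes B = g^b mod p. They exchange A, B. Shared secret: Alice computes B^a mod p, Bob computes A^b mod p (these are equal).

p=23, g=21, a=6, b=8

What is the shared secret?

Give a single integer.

A = 21^6 mod 23  (bits of 6 = 110)
  bit 0 = 1: r = r^2 * 21 mod 23 = 1^2 * 21 = 1*21 = 21
  bit 1 = 1: r = r^2 * 21 mod 23 = 21^2 * 21 = 4*21 = 15
  bit 2 = 0: r = r^2 mod 23 = 15^2 = 18
  -> A = 18
B = 21^8 mod 23  (bits of 8 = 1000)
  bit 0 = 1: r = r^2 * 21 mod 23 = 1^2 * 21 = 1*21 = 21
  bit 1 = 0: r = r^2 mod 23 = 21^2 = 4
  bit 2 = 0: r = r^2 mod 23 = 4^2 = 16
  bit 3 = 0: r = r^2 mod 23 = 16^2 = 3
  -> B = 3
s = B^a = 3^6 mod 23  (bits of 6 = 110)
  bit 0 = 1: r = r^2 * 3 mod 23 = 1^2 * 3 = 1*3 = 3
  bit 1 = 1: r = r^2 * 3 mod 23 = 3^2 * 3 = 9*3 = 4
  bit 2 = 0: r = r^2 mod 23 = 4^2 = 16
  -> s = B^a = 16

Answer: 16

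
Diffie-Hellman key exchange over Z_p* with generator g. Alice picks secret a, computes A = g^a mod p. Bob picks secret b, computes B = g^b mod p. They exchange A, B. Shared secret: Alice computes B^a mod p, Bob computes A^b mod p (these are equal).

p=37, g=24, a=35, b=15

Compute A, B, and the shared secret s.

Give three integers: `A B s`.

Answer: 17 8 14

Derivation:
A = 24^35 mod 37  (bits of 35 = 100011)
  bit 0 = 1: r = r^2 * 24 mod 37 = 1^2 * 24 = 1*24 = 24
  bit 1 = 0: r = r^2 mod 37 = 24^2 = 21
  bit 2 = 0: r = r^2 mod 37 = 21^2 = 34
  bit 3 = 0: r = r^2 mod 37 = 34^2 = 9
  bit 4 = 1: r = r^2 * 24 mod 37 = 9^2 * 24 = 7*24 = 20
  bit 5 = 1: r = r^2 * 24 mod 37 = 20^2 * 24 = 30*24 = 17
  -> A = 17
B = 24^15 mod 37  (bits of 15 = 1111)
  bit 0 = 1: r = r^2 * 24 mod 37 = 1^2 * 24 = 1*24 = 24
  bit 1 = 1: r = r^2 * 24 mod 37 = 24^2 * 24 = 21*24 = 23
  bit 2 = 1: r = r^2 * 24 mod 37 = 23^2 * 24 = 11*24 = 5
  bit 3 = 1: r = r^2 * 24 mod 37 = 5^2 * 24 = 25*24 = 8
  -> B = 8
s = B^a = 8^35 mod 37  (bits of 35 = 100011)
  bit 0 = 1: r = r^2 * 8 mod 37 = 1^2 * 8 = 1*8 = 8
  bit 1 = 0: r = r^2 mod 37 = 8^2 = 27
  bit 2 = 0: r = r^2 mod 37 = 27^2 = 26
  bit 3 = 0: r = r^2 mod 37 = 26^2 = 10
  bit 4 = 1: r = r^2 * 8 mod 37 = 10^2 * 8 = 26*8 = 23
  bit 5 = 1: r = r^2 * 8 mod 37 = 23^2 * 8 = 11*8 = 14
  -> s = B^a = 14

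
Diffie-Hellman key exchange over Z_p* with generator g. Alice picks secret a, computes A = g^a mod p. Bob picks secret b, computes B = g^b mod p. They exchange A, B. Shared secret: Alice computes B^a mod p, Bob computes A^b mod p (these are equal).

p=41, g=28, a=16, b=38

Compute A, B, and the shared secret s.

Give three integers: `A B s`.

Answer: 18 33 10

Derivation:
A = 28^16 mod 41  (bits of 16 = 10000)
  bit 0 = 1: r = r^2 * 28 mod 41 = 1^2 * 28 = 1*28 = 28
  bit 1 = 0: r = r^2 mod 41 = 28^2 = 5
  bit 2 = 0: r = r^2 mod 41 = 5^2 = 25
  bit 3 = 0: r = r^2 mod 41 = 25^2 = 10
  bit 4 = 0: r = r^2 mod 41 = 10^2 = 18
  -> A = 18
B = 28^38 mod 41  (bits of 38 = 100110)
  bit 0 = 1: r = r^2 * 28 mod 41 = 1^2 * 28 = 1*28 = 28
  bit 1 = 0: r = r^2 mod 41 = 28^2 = 5
  bit 2 = 0: r = r^2 mod 41 = 5^2 = 25
  bit 3 = 1: r = r^2 * 28 mod 41 = 25^2 * 28 = 10*28 = 34
  bit 4 = 1: r = r^2 * 28 mod 41 = 34^2 * 28 = 8*28 = 19
  bit 5 = 0: r = r^2 mod 41 = 19^2 = 33
  -> B = 33
s = B^a = 33^16 mod 41  (bits of 16 = 10000)
  bit 0 = 1: r = r^2 * 33 mod 41 = 1^2 * 33 = 1*33 = 33
  bit 1 = 0: r = r^2 mod 41 = 33^2 = 23
  bit 2 = 0: r = r^2 mod 41 = 23^2 = 37
  bit 3 = 0: r = r^2 mod 41 = 37^2 = 16
  bit 4 = 0: r = r^2 mod 41 = 16^2 = 10
  -> s = B^a = 10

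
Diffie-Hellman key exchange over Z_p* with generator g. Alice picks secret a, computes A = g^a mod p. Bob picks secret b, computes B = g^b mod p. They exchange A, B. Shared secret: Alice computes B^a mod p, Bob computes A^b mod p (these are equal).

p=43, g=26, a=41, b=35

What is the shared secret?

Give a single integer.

Answer: 7

Derivation:
A = 26^41 mod 43  (bits of 41 = 101001)
  bit 0 = 1: r = r^2 * 26 mod 43 = 1^2 * 26 = 1*26 = 26
  bit 1 = 0: r = r^2 mod 43 = 26^2 = 31
  bit 2 = 1: r = r^2 * 26 mod 43 = 31^2 * 26 = 15*26 = 3
  bit 3 = 0: r = r^2 mod 43 = 3^2 = 9
  bit 4 = 0: r = r^2 mod 43 = 9^2 = 38
  bit 5 = 1: r = r^2 * 26 mod 43 = 38^2 * 26 = 25*26 = 5
  -> A = 5
B = 26^35 mod 43  (bits of 35 = 100011)
  bit 0 = 1: r = r^2 * 26 mod 43 = 1^2 * 26 = 1*26 = 26
  bit 1 = 0: r = r^2 mod 43 = 26^2 = 31
  bit 2 = 0: r = r^2 mod 43 = 31^2 = 15
  bit 3 = 0: r = r^2 mod 43 = 15^2 = 10
  bit 4 = 1: r = r^2 * 26 mod 43 = 10^2 * 26 = 14*26 = 20
  bit 5 = 1: r = r^2 * 26 mod 43 = 20^2 * 26 = 13*26 = 37
  -> B = 37
s = B^a = 37^41 mod 43  (bits of 41 = 101001)
  bit 0 = 1: r = r^2 * 37 mod 43 = 1^2 * 37 = 1*37 = 37
  bit 1 = 0: r = r^2 mod 43 = 37^2 = 36
  bit 2 = 1: r = r^2 * 37 mod 43 = 36^2 * 37 = 6*37 = 7
  bit 3 = 0: r = r^2 mod 43 = 7^2 = 6
  bit 4 = 0: r = r^2 mod 43 = 6^2 = 36
  bit 5 = 1: r = r^2 * 37 mod 43 = 36^2 * 37 = 6*37 = 7
  -> s = B^a = 7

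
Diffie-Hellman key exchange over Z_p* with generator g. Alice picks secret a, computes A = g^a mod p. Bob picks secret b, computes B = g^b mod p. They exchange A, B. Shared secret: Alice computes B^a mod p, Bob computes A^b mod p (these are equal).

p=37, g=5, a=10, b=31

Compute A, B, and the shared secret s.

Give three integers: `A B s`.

Answer: 30 24 4

Derivation:
A = 5^10 mod 37  (bits of 10 = 1010)
  bit 0 = 1: r = r^2 * 5 mod 37 = 1^2 * 5 = 1*5 = 5
  bit 1 = 0: r = r^2 mod 37 = 5^2 = 25
  bit 2 = 1: r = r^2 * 5 mod 37 = 25^2 * 5 = 33*5 = 17
  bit 3 = 0: r = r^2 mod 37 = 17^2 = 30
  -> A = 30
B = 5^31 mod 37  (bits of 31 = 11111)
  bit 0 = 1: r = r^2 * 5 mod 37 = 1^2 * 5 = 1*5 = 5
  bit 1 = 1: r = r^2 * 5 mod 37 = 5^2 * 5 = 25*5 = 14
  bit 2 = 1: r = r^2 * 5 mod 37 = 14^2 * 5 = 11*5 = 18
  bit 3 = 1: r = r^2 * 5 mod 37 = 18^2 * 5 = 28*5 = 29
  bit 4 = 1: r = r^2 * 5 mod 37 = 29^2 * 5 = 27*5 = 24
  -> B = 24
s = B^a = 24^10 mod 37  (bits of 10 = 1010)
  bit 0 = 1: r = r^2 * 24 mod 37 = 1^2 * 24 = 1*24 = 24
  bit 1 = 0: r = r^2 mod 37 = 24^2 = 21
  bit 2 = 1: r = r^2 * 24 mod 37 = 21^2 * 24 = 34*24 = 2
  bit 3 = 0: r = r^2 mod 37 = 2^2 = 4
  -> s = B^a = 4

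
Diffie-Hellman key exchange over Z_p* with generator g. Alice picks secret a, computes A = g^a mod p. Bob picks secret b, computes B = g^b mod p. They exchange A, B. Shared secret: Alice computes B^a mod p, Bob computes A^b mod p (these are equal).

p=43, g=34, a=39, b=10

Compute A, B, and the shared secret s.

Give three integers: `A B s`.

Answer: 22 14 16

Derivation:
A = 34^39 mod 43  (bits of 39 = 100111)
  bit 0 = 1: r = r^2 * 34 mod 43 = 1^2 * 34 = 1*34 = 34
  bit 1 = 0: r = r^2 mod 43 = 34^2 = 38
  bit 2 = 0: r = r^2 mod 43 = 38^2 = 25
  bit 3 = 1: r = r^2 * 34 mod 43 = 25^2 * 34 = 23*34 = 8
  bit 4 = 1: r = r^2 * 34 mod 43 = 8^2 * 34 = 21*34 = 26
  bit 5 = 1: r = r^2 * 34 mod 43 = 26^2 * 34 = 31*34 = 22
  -> A = 22
B = 34^10 mod 43  (bits of 10 = 1010)
  bit 0 = 1: r = r^2 * 34 mod 43 = 1^2 * 34 = 1*34 = 34
  bit 1 = 0: r = r^2 mod 43 = 34^2 = 38
  bit 2 = 1: r = r^2 * 34 mod 43 = 38^2 * 34 = 25*34 = 33
  bit 3 = 0: r = r^2 mod 43 = 33^2 = 14
  -> B = 14
s = B^a = 14^39 mod 43  (bits of 39 = 100111)
  bit 0 = 1: r = r^2 * 14 mod 43 = 1^2 * 14 = 1*14 = 14
  bit 1 = 0: r = r^2 mod 43 = 14^2 = 24
  bit 2 = 0: r = r^2 mod 43 = 24^2 = 17
  bit 3 = 1: r = r^2 * 14 mod 43 = 17^2 * 14 = 31*14 = 4
  bit 4 = 1: r = r^2 * 14 mod 43 = 4^2 * 14 = 16*14 = 9
  bit 5 = 1: r = r^2 * 14 mod 43 = 9^2 * 14 = 38*14 = 16
  -> s = B^a = 16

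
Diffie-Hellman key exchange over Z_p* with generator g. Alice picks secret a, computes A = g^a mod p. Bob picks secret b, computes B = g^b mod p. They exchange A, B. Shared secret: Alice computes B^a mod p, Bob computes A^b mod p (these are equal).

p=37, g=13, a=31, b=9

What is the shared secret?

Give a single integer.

Answer: 31

Derivation:
A = 13^31 mod 37  (bits of 31 = 11111)
  bit 0 = 1: r = r^2 * 13 mod 37 = 1^2 * 13 = 1*13 = 13
  bit 1 = 1: r = r^2 * 13 mod 37 = 13^2 * 13 = 21*13 = 14
  bit 2 = 1: r = r^2 * 13 mod 37 = 14^2 * 13 = 11*13 = 32
  bit 3 = 1: r = r^2 * 13 mod 37 = 32^2 * 13 = 25*13 = 29
  bit 4 = 1: r = r^2 * 13 mod 37 = 29^2 * 13 = 27*13 = 18
  -> A = 18
B = 13^9 mod 37  (bits of 9 = 1001)
  bit 0 = 1: r = r^2 * 13 mod 37 = 1^2 * 13 = 1*13 = 13
  bit 1 = 0: r = r^2 mod 37 = 13^2 = 21
  bit 2 = 0: r = r^2 mod 37 = 21^2 = 34
  bit 3 = 1: r = r^2 * 13 mod 37 = 34^2 * 13 = 9*13 = 6
  -> B = 6
s = B^a = 6^31 mod 37  (bits of 31 = 11111)
  bit 0 = 1: r = r^2 * 6 mod 37 = 1^2 * 6 = 1*6 = 6
  bit 1 = 1: r = r^2 * 6 mod 37 = 6^2 * 6 = 36*6 = 31
  bit 2 = 1: r = r^2 * 6 mod 37 = 31^2 * 6 = 36*6 = 31
  bit 3 = 1: r = r^2 * 6 mod 37 = 31^2 * 6 = 36*6 = 31
  bit 4 = 1: r = r^2 * 6 mod 37 = 31^2 * 6 = 36*6 = 31
  -> s = B^a = 31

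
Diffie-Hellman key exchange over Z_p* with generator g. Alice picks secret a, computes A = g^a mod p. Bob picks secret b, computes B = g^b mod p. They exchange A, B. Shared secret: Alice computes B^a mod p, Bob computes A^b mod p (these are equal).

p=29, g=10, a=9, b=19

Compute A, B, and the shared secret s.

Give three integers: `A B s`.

Answer: 18 21 14

Derivation:
A = 10^9 mod 29  (bits of 9 = 1001)
  bit 0 = 1: r = r^2 * 10 mod 29 = 1^2 * 10 = 1*10 = 10
  bit 1 = 0: r = r^2 mod 29 = 10^2 = 13
  bit 2 = 0: r = r^2 mod 29 = 13^2 = 24
  bit 3 = 1: r = r^2 * 10 mod 29 = 24^2 * 10 = 25*10 = 18
  -> A = 18
B = 10^19 mod 29  (bits of 19 = 10011)
  bit 0 = 1: r = r^2 * 10 mod 29 = 1^2 * 10 = 1*10 = 10
  bit 1 = 0: r = r^2 mod 29 = 10^2 = 13
  bit 2 = 0: r = r^2 mod 29 = 13^2 = 24
  bit 3 = 1: r = r^2 * 10 mod 29 = 24^2 * 10 = 25*10 = 18
  bit 4 = 1: r = r^2 * 10 mod 29 = 18^2 * 10 = 5*10 = 21
  -> B = 21
s = B^a = 21^9 mod 29  (bits of 9 = 1001)
  bit 0 = 1: r = r^2 * 21 mod 29 = 1^2 * 21 = 1*21 = 21
  bit 1 = 0: r = r^2 mod 29 = 21^2 = 6
  bit 2 = 0: r = r^2 mod 29 = 6^2 = 7
  bit 3 = 1: r = r^2 * 21 mod 29 = 7^2 * 21 = 20*21 = 14
  -> s = B^a = 14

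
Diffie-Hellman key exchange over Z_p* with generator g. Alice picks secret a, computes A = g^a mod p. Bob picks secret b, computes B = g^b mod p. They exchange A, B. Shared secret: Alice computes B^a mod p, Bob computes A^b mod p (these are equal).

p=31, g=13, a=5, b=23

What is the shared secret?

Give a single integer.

A = 13^5 mod 31  (bits of 5 = 101)
  bit 0 = 1: r = r^2 * 13 mod 31 = 1^2 * 13 = 1*13 = 13
  bit 1 = 0: r = r^2 mod 31 = 13^2 = 14
  bit 2 = 1: r = r^2 * 13 mod 31 = 14^2 * 13 = 10*13 = 6
  -> A = 6
B = 13^23 mod 31  (bits of 23 = 10111)
  bit 0 = 1: r = r^2 * 13 mod 31 = 1^2 * 13 = 1*13 = 13
  bit 1 = 0: r = r^2 mod 31 = 13^2 = 14
  bit 2 = 1: r = r^2 * 13 mod 31 = 14^2 * 13 = 10*13 = 6
  bit 3 = 1: r = r^2 * 13 mod 31 = 6^2 * 13 = 5*13 = 3
  bit 4 = 1: r = r^2 * 13 mod 31 = 3^2 * 13 = 9*13 = 24
  -> B = 24
s = B^a = 24^5 mod 31  (bits of 5 = 101)
  bit 0 = 1: r = r^2 * 24 mod 31 = 1^2 * 24 = 1*24 = 24
  bit 1 = 0: r = r^2 mod 31 = 24^2 = 18
  bit 2 = 1: r = r^2 * 24 mod 31 = 18^2 * 24 = 14*24 = 26
  -> s = B^a = 26

Answer: 26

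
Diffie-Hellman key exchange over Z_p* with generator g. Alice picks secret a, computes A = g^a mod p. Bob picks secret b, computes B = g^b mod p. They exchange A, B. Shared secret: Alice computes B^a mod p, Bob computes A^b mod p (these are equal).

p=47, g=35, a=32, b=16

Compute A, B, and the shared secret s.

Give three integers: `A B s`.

Answer: 32 28 27

Derivation:
A = 35^32 mod 47  (bits of 32 = 100000)
  bit 0 = 1: r = r^2 * 35 mod 47 = 1^2 * 35 = 1*35 = 35
  bit 1 = 0: r = r^2 mod 47 = 35^2 = 3
  bit 2 = 0: r = r^2 mod 47 = 3^2 = 9
  bit 3 = 0: r = r^2 mod 47 = 9^2 = 34
  bit 4 = 0: r = r^2 mod 47 = 34^2 = 28
  bit 5 = 0: r = r^2 mod 47 = 28^2 = 32
  -> A = 32
B = 35^16 mod 47  (bits of 16 = 10000)
  bit 0 = 1: r = r^2 * 35 mod 47 = 1^2 * 35 = 1*35 = 35
  bit 1 = 0: r = r^2 mod 47 = 35^2 = 3
  bit 2 = 0: r = r^2 mod 47 = 3^2 = 9
  bit 3 = 0: r = r^2 mod 47 = 9^2 = 34
  bit 4 = 0: r = r^2 mod 47 = 34^2 = 28
  -> B = 28
s = B^a = 28^32 mod 47  (bits of 32 = 100000)
  bit 0 = 1: r = r^2 * 28 mod 47 = 1^2 * 28 = 1*28 = 28
  bit 1 = 0: r = r^2 mod 47 = 28^2 = 32
  bit 2 = 0: r = r^2 mod 47 = 32^2 = 37
  bit 3 = 0: r = r^2 mod 47 = 37^2 = 6
  bit 4 = 0: r = r^2 mod 47 = 6^2 = 36
  bit 5 = 0: r = r^2 mod 47 = 36^2 = 27
  -> s = B^a = 27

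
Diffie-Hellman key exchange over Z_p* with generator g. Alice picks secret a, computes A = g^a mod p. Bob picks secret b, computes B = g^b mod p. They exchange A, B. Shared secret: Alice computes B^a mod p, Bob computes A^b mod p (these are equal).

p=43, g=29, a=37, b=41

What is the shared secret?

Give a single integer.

A = 29^37 mod 43  (bits of 37 = 100101)
  bit 0 = 1: r = r^2 * 29 mod 43 = 1^2 * 29 = 1*29 = 29
  bit 1 = 0: r = r^2 mod 43 = 29^2 = 24
  bit 2 = 0: r = r^2 mod 43 = 24^2 = 17
  bit 3 = 1: r = r^2 * 29 mod 43 = 17^2 * 29 = 31*29 = 39
  bit 4 = 0: r = r^2 mod 43 = 39^2 = 16
  bit 5 = 1: r = r^2 * 29 mod 43 = 16^2 * 29 = 41*29 = 28
  -> A = 28
B = 29^41 mod 43  (bits of 41 = 101001)
  bit 0 = 1: r = r^2 * 29 mod 43 = 1^2 * 29 = 1*29 = 29
  bit 1 = 0: r = r^2 mod 43 = 29^2 = 24
  bit 2 = 1: r = r^2 * 29 mod 43 = 24^2 * 29 = 17*29 = 20
  bit 3 = 0: r = r^2 mod 43 = 20^2 = 13
  bit 4 = 0: r = r^2 mod 43 = 13^2 = 40
  bit 5 = 1: r = r^2 * 29 mod 43 = 40^2 * 29 = 9*29 = 3
  -> B = 3
s = B^a = 3^37 mod 43  (bits of 37 = 100101)
  bit 0 = 1: r = r^2 * 3 mod 43 = 1^2 * 3 = 1*3 = 3
  bit 1 = 0: r = r^2 mod 43 = 3^2 = 9
  bit 2 = 0: r = r^2 mod 43 = 9^2 = 38
  bit 3 = 1: r = r^2 * 3 mod 43 = 38^2 * 3 = 25*3 = 32
  bit 4 = 0: r = r^2 mod 43 = 32^2 = 35
  bit 5 = 1: r = r^2 * 3 mod 43 = 35^2 * 3 = 21*3 = 20
  -> s = B^a = 20

Answer: 20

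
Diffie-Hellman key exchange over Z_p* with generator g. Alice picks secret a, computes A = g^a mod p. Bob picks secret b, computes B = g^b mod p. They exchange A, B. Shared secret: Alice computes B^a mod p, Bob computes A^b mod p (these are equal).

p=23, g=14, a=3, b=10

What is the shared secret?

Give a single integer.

Answer: 13

Derivation:
A = 14^3 mod 23  (bits of 3 = 11)
  bit 0 = 1: r = r^2 * 14 mod 23 = 1^2 * 14 = 1*14 = 14
  bit 1 = 1: r = r^2 * 14 mod 23 = 14^2 * 14 = 12*14 = 7
  -> A = 7
B = 14^10 mod 23  (bits of 10 = 1010)
  bit 0 = 1: r = r^2 * 14 mod 23 = 1^2 * 14 = 1*14 = 14
  bit 1 = 0: r = r^2 mod 23 = 14^2 = 12
  bit 2 = 1: r = r^2 * 14 mod 23 = 12^2 * 14 = 6*14 = 15
  bit 3 = 0: r = r^2 mod 23 = 15^2 = 18
  -> B = 18
s = B^a = 18^3 mod 23  (bits of 3 = 11)
  bit 0 = 1: r = r^2 * 18 mod 23 = 1^2 * 18 = 1*18 = 18
  bit 1 = 1: r = r^2 * 18 mod 23 = 18^2 * 18 = 2*18 = 13
  -> s = B^a = 13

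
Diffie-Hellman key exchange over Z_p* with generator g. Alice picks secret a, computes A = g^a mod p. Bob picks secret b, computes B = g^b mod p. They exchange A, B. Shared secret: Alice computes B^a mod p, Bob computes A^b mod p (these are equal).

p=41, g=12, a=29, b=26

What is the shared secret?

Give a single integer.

A = 12^29 mod 41  (bits of 29 = 11101)
  bit 0 = 1: r = r^2 * 12 mod 41 = 1^2 * 12 = 1*12 = 12
  bit 1 = 1: r = r^2 * 12 mod 41 = 12^2 * 12 = 21*12 = 6
  bit 2 = 1: r = r^2 * 12 mod 41 = 6^2 * 12 = 36*12 = 22
  bit 3 = 0: r = r^2 mod 41 = 22^2 = 33
  bit 4 = 1: r = r^2 * 12 mod 41 = 33^2 * 12 = 23*12 = 30
  -> A = 30
B = 12^26 mod 41  (bits of 26 = 11010)
  bit 0 = 1: r = r^2 * 12 mod 41 = 1^2 * 12 = 1*12 = 12
  bit 1 = 1: r = r^2 * 12 mod 41 = 12^2 * 12 = 21*12 = 6
  bit 2 = 0: r = r^2 mod 41 = 6^2 = 36
  bit 3 = 1: r = r^2 * 12 mod 41 = 36^2 * 12 = 25*12 = 13
  bit 4 = 0: r = r^2 mod 41 = 13^2 = 5
  -> B = 5
s = B^a = 5^29 mod 41  (bits of 29 = 11101)
  bit 0 = 1: r = r^2 * 5 mod 41 = 1^2 * 5 = 1*5 = 5
  bit 1 = 1: r = r^2 * 5 mod 41 = 5^2 * 5 = 25*5 = 2
  bit 2 = 1: r = r^2 * 5 mod 41 = 2^2 * 5 = 4*5 = 20
  bit 3 = 0: r = r^2 mod 41 = 20^2 = 31
  bit 4 = 1: r = r^2 * 5 mod 41 = 31^2 * 5 = 18*5 = 8
  -> s = B^a = 8

Answer: 8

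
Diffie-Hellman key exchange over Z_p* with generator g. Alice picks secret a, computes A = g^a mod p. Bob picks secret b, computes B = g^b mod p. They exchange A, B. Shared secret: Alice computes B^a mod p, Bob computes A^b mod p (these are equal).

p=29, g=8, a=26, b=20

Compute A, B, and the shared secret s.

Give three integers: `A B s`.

A = 8^26 mod 29  (bits of 26 = 11010)
  bit 0 = 1: r = r^2 * 8 mod 29 = 1^2 * 8 = 1*8 = 8
  bit 1 = 1: r = r^2 * 8 mod 29 = 8^2 * 8 = 6*8 = 19
  bit 2 = 0: r = r^2 mod 29 = 19^2 = 13
  bit 3 = 1: r = r^2 * 8 mod 29 = 13^2 * 8 = 24*8 = 18
  bit 4 = 0: r = r^2 mod 29 = 18^2 = 5
  -> A = 5
B = 8^20 mod 29  (bits of 20 = 10100)
  bit 0 = 1: r = r^2 * 8 mod 29 = 1^2 * 8 = 1*8 = 8
  bit 1 = 0: r = r^2 mod 29 = 8^2 = 6
  bit 2 = 1: r = r^2 * 8 mod 29 = 6^2 * 8 = 7*8 = 27
  bit 3 = 0: r = r^2 mod 29 = 27^2 = 4
  bit 4 = 0: r = r^2 mod 29 = 4^2 = 16
  -> B = 16
s = B^a = 16^26 mod 29  (bits of 26 = 11010)
  bit 0 = 1: r = r^2 * 16 mod 29 = 1^2 * 16 = 1*16 = 16
  bit 1 = 1: r = r^2 * 16 mod 29 = 16^2 * 16 = 24*16 = 7
  bit 2 = 0: r = r^2 mod 29 = 7^2 = 20
  bit 3 = 1: r = r^2 * 16 mod 29 = 20^2 * 16 = 23*16 = 20
  bit 4 = 0: r = r^2 mod 29 = 20^2 = 23
  -> s = B^a = 23

Answer: 5 16 23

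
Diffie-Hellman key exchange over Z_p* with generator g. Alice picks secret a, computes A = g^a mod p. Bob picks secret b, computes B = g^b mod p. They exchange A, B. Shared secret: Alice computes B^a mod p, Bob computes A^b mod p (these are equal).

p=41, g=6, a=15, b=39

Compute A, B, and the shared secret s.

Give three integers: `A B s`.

A = 6^15 mod 41  (bits of 15 = 1111)
  bit 0 = 1: r = r^2 * 6 mod 41 = 1^2 * 6 = 1*6 = 6
  bit 1 = 1: r = r^2 * 6 mod 41 = 6^2 * 6 = 36*6 = 11
  bit 2 = 1: r = r^2 * 6 mod 41 = 11^2 * 6 = 39*6 = 29
  bit 3 = 1: r = r^2 * 6 mod 41 = 29^2 * 6 = 21*6 = 3
  -> A = 3
B = 6^39 mod 41  (bits of 39 = 100111)
  bit 0 = 1: r = r^2 * 6 mod 41 = 1^2 * 6 = 1*6 = 6
  bit 1 = 0: r = r^2 mod 41 = 6^2 = 36
  bit 2 = 0: r = r^2 mod 41 = 36^2 = 25
  bit 3 = 1: r = r^2 * 6 mod 41 = 25^2 * 6 = 10*6 = 19
  bit 4 = 1: r = r^2 * 6 mod 41 = 19^2 * 6 = 33*6 = 34
  bit 5 = 1: r = r^2 * 6 mod 41 = 34^2 * 6 = 8*6 = 7
  -> B = 7
s = B^a = 7^15 mod 41  (bits of 15 = 1111)
  bit 0 = 1: r = r^2 * 7 mod 41 = 1^2 * 7 = 1*7 = 7
  bit 1 = 1: r = r^2 * 7 mod 41 = 7^2 * 7 = 8*7 = 15
  bit 2 = 1: r = r^2 * 7 mod 41 = 15^2 * 7 = 20*7 = 17
  bit 3 = 1: r = r^2 * 7 mod 41 = 17^2 * 7 = 2*7 = 14
  -> s = B^a = 14

Answer: 3 7 14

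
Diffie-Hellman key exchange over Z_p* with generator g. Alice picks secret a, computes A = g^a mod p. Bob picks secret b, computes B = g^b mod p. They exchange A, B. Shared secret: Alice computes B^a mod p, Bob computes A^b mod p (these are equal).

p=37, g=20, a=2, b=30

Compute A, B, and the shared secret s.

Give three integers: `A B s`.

A = 20^2 mod 37  (bits of 2 = 10)
  bit 0 = 1: r = r^2 * 20 mod 37 = 1^2 * 20 = 1*20 = 20
  bit 1 = 0: r = r^2 mod 37 = 20^2 = 30
  -> A = 30
B = 20^30 mod 37  (bits of 30 = 11110)
  bit 0 = 1: r = r^2 * 20 mod 37 = 1^2 * 20 = 1*20 = 20
  bit 1 = 1: r = r^2 * 20 mod 37 = 20^2 * 20 = 30*20 = 8
  bit 2 = 1: r = r^2 * 20 mod 37 = 8^2 * 20 = 27*20 = 22
  bit 3 = 1: r = r^2 * 20 mod 37 = 22^2 * 20 = 3*20 = 23
  bit 4 = 0: r = r^2 mod 37 = 23^2 = 11
  -> B = 11
s = B^a = 11^2 mod 37  (bits of 2 = 10)
  bit 0 = 1: r = r^2 * 11 mod 37 = 1^2 * 11 = 1*11 = 11
  bit 1 = 0: r = r^2 mod 37 = 11^2 = 10
  -> s = B^a = 10

Answer: 30 11 10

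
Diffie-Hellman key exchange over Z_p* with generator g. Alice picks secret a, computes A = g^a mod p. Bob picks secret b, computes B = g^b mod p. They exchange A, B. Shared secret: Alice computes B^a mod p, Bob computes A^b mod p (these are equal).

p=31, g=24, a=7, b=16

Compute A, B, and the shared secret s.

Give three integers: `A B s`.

A = 24^7 mod 31  (bits of 7 = 111)
  bit 0 = 1: r = r^2 * 24 mod 31 = 1^2 * 24 = 1*24 = 24
  bit 1 = 1: r = r^2 * 24 mod 31 = 24^2 * 24 = 18*24 = 29
  bit 2 = 1: r = r^2 * 24 mod 31 = 29^2 * 24 = 4*24 = 3
  -> A = 3
B = 24^16 mod 31  (bits of 16 = 10000)
  bit 0 = 1: r = r^2 * 24 mod 31 = 1^2 * 24 = 1*24 = 24
  bit 1 = 0: r = r^2 mod 31 = 24^2 = 18
  bit 2 = 0: r = r^2 mod 31 = 18^2 = 14
  bit 3 = 0: r = r^2 mod 31 = 14^2 = 10
  bit 4 = 0: r = r^2 mod 31 = 10^2 = 7
  -> B = 7
s = B^a = 7^7 mod 31  (bits of 7 = 111)
  bit 0 = 1: r = r^2 * 7 mod 31 = 1^2 * 7 = 1*7 = 7
  bit 1 = 1: r = r^2 * 7 mod 31 = 7^2 * 7 = 18*7 = 2
  bit 2 = 1: r = r^2 * 7 mod 31 = 2^2 * 7 = 4*7 = 28
  -> s = B^a = 28

Answer: 3 7 28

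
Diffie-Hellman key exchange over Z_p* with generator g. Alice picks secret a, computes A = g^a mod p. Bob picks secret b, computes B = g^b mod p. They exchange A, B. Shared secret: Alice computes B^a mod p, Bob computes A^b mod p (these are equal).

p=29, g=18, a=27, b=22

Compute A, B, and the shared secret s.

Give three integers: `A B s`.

Answer: 21 13 9

Derivation:
A = 18^27 mod 29  (bits of 27 = 11011)
  bit 0 = 1: r = r^2 * 18 mod 29 = 1^2 * 18 = 1*18 = 18
  bit 1 = 1: r = r^2 * 18 mod 29 = 18^2 * 18 = 5*18 = 3
  bit 2 = 0: r = r^2 mod 29 = 3^2 = 9
  bit 3 = 1: r = r^2 * 18 mod 29 = 9^2 * 18 = 23*18 = 8
  bit 4 = 1: r = r^2 * 18 mod 29 = 8^2 * 18 = 6*18 = 21
  -> A = 21
B = 18^22 mod 29  (bits of 22 = 10110)
  bit 0 = 1: r = r^2 * 18 mod 29 = 1^2 * 18 = 1*18 = 18
  bit 1 = 0: r = r^2 mod 29 = 18^2 = 5
  bit 2 = 1: r = r^2 * 18 mod 29 = 5^2 * 18 = 25*18 = 15
  bit 3 = 1: r = r^2 * 18 mod 29 = 15^2 * 18 = 22*18 = 19
  bit 4 = 0: r = r^2 mod 29 = 19^2 = 13
  -> B = 13
s = B^a = 13^27 mod 29  (bits of 27 = 11011)
  bit 0 = 1: r = r^2 * 13 mod 29 = 1^2 * 13 = 1*13 = 13
  bit 1 = 1: r = r^2 * 13 mod 29 = 13^2 * 13 = 24*13 = 22
  bit 2 = 0: r = r^2 mod 29 = 22^2 = 20
  bit 3 = 1: r = r^2 * 13 mod 29 = 20^2 * 13 = 23*13 = 9
  bit 4 = 1: r = r^2 * 13 mod 29 = 9^2 * 13 = 23*13 = 9
  -> s = B^a = 9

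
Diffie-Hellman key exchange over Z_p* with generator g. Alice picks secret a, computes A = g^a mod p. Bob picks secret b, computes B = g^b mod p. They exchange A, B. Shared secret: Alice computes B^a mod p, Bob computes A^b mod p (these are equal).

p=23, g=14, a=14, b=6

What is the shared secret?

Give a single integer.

Answer: 4

Derivation:
A = 14^14 mod 23  (bits of 14 = 1110)
  bit 0 = 1: r = r^2 * 14 mod 23 = 1^2 * 14 = 1*14 = 14
  bit 1 = 1: r = r^2 * 14 mod 23 = 14^2 * 14 = 12*14 = 7
  bit 2 = 1: r = r^2 * 14 mod 23 = 7^2 * 14 = 3*14 = 19
  bit 3 = 0: r = r^2 mod 23 = 19^2 = 16
  -> A = 16
B = 14^6 mod 23  (bits of 6 = 110)
  bit 0 = 1: r = r^2 * 14 mod 23 = 1^2 * 14 = 1*14 = 14
  bit 1 = 1: r = r^2 * 14 mod 23 = 14^2 * 14 = 12*14 = 7
  bit 2 = 0: r = r^2 mod 23 = 7^2 = 3
  -> B = 3
s = B^a = 3^14 mod 23  (bits of 14 = 1110)
  bit 0 = 1: r = r^2 * 3 mod 23 = 1^2 * 3 = 1*3 = 3
  bit 1 = 1: r = r^2 * 3 mod 23 = 3^2 * 3 = 9*3 = 4
  bit 2 = 1: r = r^2 * 3 mod 23 = 4^2 * 3 = 16*3 = 2
  bit 3 = 0: r = r^2 mod 23 = 2^2 = 4
  -> s = B^a = 4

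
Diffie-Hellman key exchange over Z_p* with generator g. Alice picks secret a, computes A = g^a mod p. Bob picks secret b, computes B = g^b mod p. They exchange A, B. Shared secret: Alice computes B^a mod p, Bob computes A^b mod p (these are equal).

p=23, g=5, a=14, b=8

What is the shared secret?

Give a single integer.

A = 5^14 mod 23  (bits of 14 = 1110)
  bit 0 = 1: r = r^2 * 5 mod 23 = 1^2 * 5 = 1*5 = 5
  bit 1 = 1: r = r^2 * 5 mod 23 = 5^2 * 5 = 2*5 = 10
  bit 2 = 1: r = r^2 * 5 mod 23 = 10^2 * 5 = 8*5 = 17
  bit 3 = 0: r = r^2 mod 23 = 17^2 = 13
  -> A = 13
B = 5^8 mod 23  (bits of 8 = 1000)
  bit 0 = 1: r = r^2 * 5 mod 23 = 1^2 * 5 = 1*5 = 5
  bit 1 = 0: r = r^2 mod 23 = 5^2 = 2
  bit 2 = 0: r = r^2 mod 23 = 2^2 = 4
  bit 3 = 0: r = r^2 mod 23 = 4^2 = 16
  -> B = 16
s = B^a = 16^14 mod 23  (bits of 14 = 1110)
  bit 0 = 1: r = r^2 * 16 mod 23 = 1^2 * 16 = 1*16 = 16
  bit 1 = 1: r = r^2 * 16 mod 23 = 16^2 * 16 = 3*16 = 2
  bit 2 = 1: r = r^2 * 16 mod 23 = 2^2 * 16 = 4*16 = 18
  bit 3 = 0: r = r^2 mod 23 = 18^2 = 2
  -> s = B^a = 2

Answer: 2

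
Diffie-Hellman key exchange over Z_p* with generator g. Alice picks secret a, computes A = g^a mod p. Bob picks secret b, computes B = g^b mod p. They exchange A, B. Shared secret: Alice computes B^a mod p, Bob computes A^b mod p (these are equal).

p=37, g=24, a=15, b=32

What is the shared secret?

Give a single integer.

A = 24^15 mod 37  (bits of 15 = 1111)
  bit 0 = 1: r = r^2 * 24 mod 37 = 1^2 * 24 = 1*24 = 24
  bit 1 = 1: r = r^2 * 24 mod 37 = 24^2 * 24 = 21*24 = 23
  bit 2 = 1: r = r^2 * 24 mod 37 = 23^2 * 24 = 11*24 = 5
  bit 3 = 1: r = r^2 * 24 mod 37 = 5^2 * 24 = 25*24 = 8
  -> A = 8
B = 24^32 mod 37  (bits of 32 = 100000)
  bit 0 = 1: r = r^2 * 24 mod 37 = 1^2 * 24 = 1*24 = 24
  bit 1 = 0: r = r^2 mod 37 = 24^2 = 21
  bit 2 = 0: r = r^2 mod 37 = 21^2 = 34
  bit 3 = 0: r = r^2 mod 37 = 34^2 = 9
  bit 4 = 0: r = r^2 mod 37 = 9^2 = 7
  bit 5 = 0: r = r^2 mod 37 = 7^2 = 12
  -> B = 12
s = B^a = 12^15 mod 37  (bits of 15 = 1111)
  bit 0 = 1: r = r^2 * 12 mod 37 = 1^2 * 12 = 1*12 = 12
  bit 1 = 1: r = r^2 * 12 mod 37 = 12^2 * 12 = 33*12 = 26
  bit 2 = 1: r = r^2 * 12 mod 37 = 26^2 * 12 = 10*12 = 9
  bit 3 = 1: r = r^2 * 12 mod 37 = 9^2 * 12 = 7*12 = 10
  -> s = B^a = 10

Answer: 10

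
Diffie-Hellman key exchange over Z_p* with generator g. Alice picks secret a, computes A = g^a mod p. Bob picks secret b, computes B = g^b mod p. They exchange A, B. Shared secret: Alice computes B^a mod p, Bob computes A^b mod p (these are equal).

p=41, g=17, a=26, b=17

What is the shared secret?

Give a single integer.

A = 17^26 mod 41  (bits of 26 = 11010)
  bit 0 = 1: r = r^2 * 17 mod 41 = 1^2 * 17 = 1*17 = 17
  bit 1 = 1: r = r^2 * 17 mod 41 = 17^2 * 17 = 2*17 = 34
  bit 2 = 0: r = r^2 mod 41 = 34^2 = 8
  bit 3 = 1: r = r^2 * 17 mod 41 = 8^2 * 17 = 23*17 = 22
  bit 4 = 0: r = r^2 mod 41 = 22^2 = 33
  -> A = 33
B = 17^17 mod 41  (bits of 17 = 10001)
  bit 0 = 1: r = r^2 * 17 mod 41 = 1^2 * 17 = 1*17 = 17
  bit 1 = 0: r = r^2 mod 41 = 17^2 = 2
  bit 2 = 0: r = r^2 mod 41 = 2^2 = 4
  bit 3 = 0: r = r^2 mod 41 = 4^2 = 16
  bit 4 = 1: r = r^2 * 17 mod 41 = 16^2 * 17 = 10*17 = 6
  -> B = 6
s = B^a = 6^26 mod 41  (bits of 26 = 11010)
  bit 0 = 1: r = r^2 * 6 mod 41 = 1^2 * 6 = 1*6 = 6
  bit 1 = 1: r = r^2 * 6 mod 41 = 6^2 * 6 = 36*6 = 11
  bit 2 = 0: r = r^2 mod 41 = 11^2 = 39
  bit 3 = 1: r = r^2 * 6 mod 41 = 39^2 * 6 = 4*6 = 24
  bit 4 = 0: r = r^2 mod 41 = 24^2 = 2
  -> s = B^a = 2

Answer: 2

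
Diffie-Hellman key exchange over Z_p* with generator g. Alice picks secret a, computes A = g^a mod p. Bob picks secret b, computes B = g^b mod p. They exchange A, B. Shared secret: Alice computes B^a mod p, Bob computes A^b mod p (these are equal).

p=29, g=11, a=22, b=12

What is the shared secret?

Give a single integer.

A = 11^22 mod 29  (bits of 22 = 10110)
  bit 0 = 1: r = r^2 * 11 mod 29 = 1^2 * 11 = 1*11 = 11
  bit 1 = 0: r = r^2 mod 29 = 11^2 = 5
  bit 2 = 1: r = r^2 * 11 mod 29 = 5^2 * 11 = 25*11 = 14
  bit 3 = 1: r = r^2 * 11 mod 29 = 14^2 * 11 = 22*11 = 10
  bit 4 = 0: r = r^2 mod 29 = 10^2 = 13
  -> A = 13
B = 11^12 mod 29  (bits of 12 = 1100)
  bit 0 = 1: r = r^2 * 11 mod 29 = 1^2 * 11 = 1*11 = 11
  bit 1 = 1: r = r^2 * 11 mod 29 = 11^2 * 11 = 5*11 = 26
  bit 2 = 0: r = r^2 mod 29 = 26^2 = 9
  bit 3 = 0: r = r^2 mod 29 = 9^2 = 23
  -> B = 23
s = B^a = 23^22 mod 29  (bits of 22 = 10110)
  bit 0 = 1: r = r^2 * 23 mod 29 = 1^2 * 23 = 1*23 = 23
  bit 1 = 0: r = r^2 mod 29 = 23^2 = 7
  bit 2 = 1: r = r^2 * 23 mod 29 = 7^2 * 23 = 20*23 = 25
  bit 3 = 1: r = r^2 * 23 mod 29 = 25^2 * 23 = 16*23 = 20
  bit 4 = 0: r = r^2 mod 29 = 20^2 = 23
  -> s = B^a = 23

Answer: 23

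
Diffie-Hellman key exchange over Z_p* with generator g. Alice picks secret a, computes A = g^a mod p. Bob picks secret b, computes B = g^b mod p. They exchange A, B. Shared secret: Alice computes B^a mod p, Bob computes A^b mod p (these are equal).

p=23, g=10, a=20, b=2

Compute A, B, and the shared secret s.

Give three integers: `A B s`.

Answer: 3 8 9

Derivation:
A = 10^20 mod 23  (bits of 20 = 10100)
  bit 0 = 1: r = r^2 * 10 mod 23 = 1^2 * 10 = 1*10 = 10
  bit 1 = 0: r = r^2 mod 23 = 10^2 = 8
  bit 2 = 1: r = r^2 * 10 mod 23 = 8^2 * 10 = 18*10 = 19
  bit 3 = 0: r = r^2 mod 23 = 19^2 = 16
  bit 4 = 0: r = r^2 mod 23 = 16^2 = 3
  -> A = 3
B = 10^2 mod 23  (bits of 2 = 10)
  bit 0 = 1: r = r^2 * 10 mod 23 = 1^2 * 10 = 1*10 = 10
  bit 1 = 0: r = r^2 mod 23 = 10^2 = 8
  -> B = 8
s = B^a = 8^20 mod 23  (bits of 20 = 10100)
  bit 0 = 1: r = r^2 * 8 mod 23 = 1^2 * 8 = 1*8 = 8
  bit 1 = 0: r = r^2 mod 23 = 8^2 = 18
  bit 2 = 1: r = r^2 * 8 mod 23 = 18^2 * 8 = 2*8 = 16
  bit 3 = 0: r = r^2 mod 23 = 16^2 = 3
  bit 4 = 0: r = r^2 mod 23 = 3^2 = 9
  -> s = B^a = 9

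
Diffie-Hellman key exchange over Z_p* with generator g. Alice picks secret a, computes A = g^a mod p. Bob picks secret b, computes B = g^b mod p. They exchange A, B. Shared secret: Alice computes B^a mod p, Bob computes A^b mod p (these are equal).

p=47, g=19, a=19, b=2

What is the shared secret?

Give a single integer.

A = 19^19 mod 47  (bits of 19 = 10011)
  bit 0 = 1: r = r^2 * 19 mod 47 = 1^2 * 19 = 1*19 = 19
  bit 1 = 0: r = r^2 mod 47 = 19^2 = 32
  bit 2 = 0: r = r^2 mod 47 = 32^2 = 37
  bit 3 = 1: r = r^2 * 19 mod 47 = 37^2 * 19 = 6*19 = 20
  bit 4 = 1: r = r^2 * 19 mod 47 = 20^2 * 19 = 24*19 = 33
  -> A = 33
B = 19^2 mod 47  (bits of 2 = 10)
  bit 0 = 1: r = r^2 * 19 mod 47 = 1^2 * 19 = 1*19 = 19
  bit 1 = 0: r = r^2 mod 47 = 19^2 = 32
  -> B = 32
s = B^a = 32^19 mod 47  (bits of 19 = 10011)
  bit 0 = 1: r = r^2 * 32 mod 47 = 1^2 * 32 = 1*32 = 32
  bit 1 = 0: r = r^2 mod 47 = 32^2 = 37
  bit 2 = 0: r = r^2 mod 47 = 37^2 = 6
  bit 3 = 1: r = r^2 * 32 mod 47 = 6^2 * 32 = 36*32 = 24
  bit 4 = 1: r = r^2 * 32 mod 47 = 24^2 * 32 = 12*32 = 8
  -> s = B^a = 8

Answer: 8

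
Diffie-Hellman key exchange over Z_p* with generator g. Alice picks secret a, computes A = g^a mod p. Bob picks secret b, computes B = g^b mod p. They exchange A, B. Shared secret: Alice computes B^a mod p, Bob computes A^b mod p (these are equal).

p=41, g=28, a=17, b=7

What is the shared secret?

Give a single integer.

A = 28^17 mod 41  (bits of 17 = 10001)
  bit 0 = 1: r = r^2 * 28 mod 41 = 1^2 * 28 = 1*28 = 28
  bit 1 = 0: r = r^2 mod 41 = 28^2 = 5
  bit 2 = 0: r = r^2 mod 41 = 5^2 = 25
  bit 3 = 0: r = r^2 mod 41 = 25^2 = 10
  bit 4 = 1: r = r^2 * 28 mod 41 = 10^2 * 28 = 18*28 = 12
  -> A = 12
B = 28^7 mod 41  (bits of 7 = 111)
  bit 0 = 1: r = r^2 * 28 mod 41 = 1^2 * 28 = 1*28 = 28
  bit 1 = 1: r = r^2 * 28 mod 41 = 28^2 * 28 = 5*28 = 17
  bit 2 = 1: r = r^2 * 28 mod 41 = 17^2 * 28 = 2*28 = 15
  -> B = 15
s = B^a = 15^17 mod 41  (bits of 17 = 10001)
  bit 0 = 1: r = r^2 * 15 mod 41 = 1^2 * 15 = 1*15 = 15
  bit 1 = 0: r = r^2 mod 41 = 15^2 = 20
  bit 2 = 0: r = r^2 mod 41 = 20^2 = 31
  bit 3 = 0: r = r^2 mod 41 = 31^2 = 18
  bit 4 = 1: r = r^2 * 15 mod 41 = 18^2 * 15 = 37*15 = 22
  -> s = B^a = 22

Answer: 22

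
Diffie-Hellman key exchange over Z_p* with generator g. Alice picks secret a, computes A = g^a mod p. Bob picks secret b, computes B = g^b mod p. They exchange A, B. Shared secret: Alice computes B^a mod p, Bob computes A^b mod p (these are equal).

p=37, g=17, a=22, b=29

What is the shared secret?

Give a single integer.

Answer: 4

Derivation:
A = 17^22 mod 37  (bits of 22 = 10110)
  bit 0 = 1: r = r^2 * 17 mod 37 = 1^2 * 17 = 1*17 = 17
  bit 1 = 0: r = r^2 mod 37 = 17^2 = 30
  bit 2 = 1: r = r^2 * 17 mod 37 = 30^2 * 17 = 12*17 = 19
  bit 3 = 1: r = r^2 * 17 mod 37 = 19^2 * 17 = 28*17 = 32
  bit 4 = 0: r = r^2 mod 37 = 32^2 = 25
  -> A = 25
B = 17^29 mod 37  (bits of 29 = 11101)
  bit 0 = 1: r = r^2 * 17 mod 37 = 1^2 * 17 = 1*17 = 17
  bit 1 = 1: r = r^2 * 17 mod 37 = 17^2 * 17 = 30*17 = 29
  bit 2 = 1: r = r^2 * 17 mod 37 = 29^2 * 17 = 27*17 = 15
  bit 3 = 0: r = r^2 mod 37 = 15^2 = 3
  bit 4 = 1: r = r^2 * 17 mod 37 = 3^2 * 17 = 9*17 = 5
  -> B = 5
s = B^a = 5^22 mod 37  (bits of 22 = 10110)
  bit 0 = 1: r = r^2 * 5 mod 37 = 1^2 * 5 = 1*5 = 5
  bit 1 = 0: r = r^2 mod 37 = 5^2 = 25
  bit 2 = 1: r = r^2 * 5 mod 37 = 25^2 * 5 = 33*5 = 17
  bit 3 = 1: r = r^2 * 5 mod 37 = 17^2 * 5 = 30*5 = 2
  bit 4 = 0: r = r^2 mod 37 = 2^2 = 4
  -> s = B^a = 4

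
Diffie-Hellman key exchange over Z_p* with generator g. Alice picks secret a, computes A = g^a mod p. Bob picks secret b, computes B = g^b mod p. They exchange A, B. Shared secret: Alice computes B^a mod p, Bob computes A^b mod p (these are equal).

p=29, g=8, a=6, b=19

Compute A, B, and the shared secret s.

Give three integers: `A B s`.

A = 8^6 mod 29  (bits of 6 = 110)
  bit 0 = 1: r = r^2 * 8 mod 29 = 1^2 * 8 = 1*8 = 8
  bit 1 = 1: r = r^2 * 8 mod 29 = 8^2 * 8 = 6*8 = 19
  bit 2 = 0: r = r^2 mod 29 = 19^2 = 13
  -> A = 13
B = 8^19 mod 29  (bits of 19 = 10011)
  bit 0 = 1: r = r^2 * 8 mod 29 = 1^2 * 8 = 1*8 = 8
  bit 1 = 0: r = r^2 mod 29 = 8^2 = 6
  bit 2 = 0: r = r^2 mod 29 = 6^2 = 7
  bit 3 = 1: r = r^2 * 8 mod 29 = 7^2 * 8 = 20*8 = 15
  bit 4 = 1: r = r^2 * 8 mod 29 = 15^2 * 8 = 22*8 = 2
  -> B = 2
s = B^a = 2^6 mod 29  (bits of 6 = 110)
  bit 0 = 1: r = r^2 * 2 mod 29 = 1^2 * 2 = 1*2 = 2
  bit 1 = 1: r = r^2 * 2 mod 29 = 2^2 * 2 = 4*2 = 8
  bit 2 = 0: r = r^2 mod 29 = 8^2 = 6
  -> s = B^a = 6

Answer: 13 2 6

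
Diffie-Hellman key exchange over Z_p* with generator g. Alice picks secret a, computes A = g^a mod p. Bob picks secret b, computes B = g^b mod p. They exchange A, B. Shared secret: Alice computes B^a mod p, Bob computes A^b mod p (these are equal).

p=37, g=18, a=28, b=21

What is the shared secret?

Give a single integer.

A = 18^28 mod 37  (bits of 28 = 11100)
  bit 0 = 1: r = r^2 * 18 mod 37 = 1^2 * 18 = 1*18 = 18
  bit 1 = 1: r = r^2 * 18 mod 37 = 18^2 * 18 = 28*18 = 23
  bit 2 = 1: r = r^2 * 18 mod 37 = 23^2 * 18 = 11*18 = 13
  bit 3 = 0: r = r^2 mod 37 = 13^2 = 21
  bit 4 = 0: r = r^2 mod 37 = 21^2 = 34
  -> A = 34
B = 18^21 mod 37  (bits of 21 = 10101)
  bit 0 = 1: r = r^2 * 18 mod 37 = 1^2 * 18 = 1*18 = 18
  bit 1 = 0: r = r^2 mod 37 = 18^2 = 28
  bit 2 = 1: r = r^2 * 18 mod 37 = 28^2 * 18 = 7*18 = 15
  bit 3 = 0: r = r^2 mod 37 = 15^2 = 3
  bit 4 = 1: r = r^2 * 18 mod 37 = 3^2 * 18 = 9*18 = 14
  -> B = 14
s = B^a = 14^28 mod 37  (bits of 28 = 11100)
  bit 0 = 1: r = r^2 * 14 mod 37 = 1^2 * 14 = 1*14 = 14
  bit 1 = 1: r = r^2 * 14 mod 37 = 14^2 * 14 = 11*14 = 6
  bit 2 = 1: r = r^2 * 14 mod 37 = 6^2 * 14 = 36*14 = 23
  bit 3 = 0: r = r^2 mod 37 = 23^2 = 11
  bit 4 = 0: r = r^2 mod 37 = 11^2 = 10
  -> s = B^a = 10

Answer: 10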